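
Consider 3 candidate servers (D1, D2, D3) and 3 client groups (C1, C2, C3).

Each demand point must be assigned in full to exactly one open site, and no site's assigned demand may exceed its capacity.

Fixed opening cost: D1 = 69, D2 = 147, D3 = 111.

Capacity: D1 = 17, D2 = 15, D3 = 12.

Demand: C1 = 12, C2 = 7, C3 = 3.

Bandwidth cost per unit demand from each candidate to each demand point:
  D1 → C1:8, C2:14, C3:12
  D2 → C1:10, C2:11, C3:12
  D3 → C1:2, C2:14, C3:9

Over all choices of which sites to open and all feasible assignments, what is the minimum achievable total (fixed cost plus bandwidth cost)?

338

Open {D1, D3}; cheapest assignment that respects the capacities:
  D1 (cap 17, load 10): C2, C3 — cost 7×14 + 3×12 = 134
  D3 (cap 12, load 12): C1 — cost 12×2 = 24
  Shipping 158, fixed 180 → total 338.
  Any other capacity-feasible assignment to {D1, D3} ships for at least 158.
Compare {D2, D3}: its best feasible assignment gives total 395.
Compare {D1, D2}: its best feasible assignment gives total 425.
Every other set of open sites that can feasibly serve all demand totals ≥ 395 even under its best assignment. Minimum: 338.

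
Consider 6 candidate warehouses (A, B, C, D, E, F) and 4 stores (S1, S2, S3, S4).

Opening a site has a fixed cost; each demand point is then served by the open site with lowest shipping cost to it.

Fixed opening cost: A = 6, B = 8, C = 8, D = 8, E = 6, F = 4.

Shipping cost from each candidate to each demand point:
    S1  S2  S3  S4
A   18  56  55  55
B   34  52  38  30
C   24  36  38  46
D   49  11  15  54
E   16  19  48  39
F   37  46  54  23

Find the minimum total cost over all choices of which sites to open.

Open {D, E, F}: assign each demand point to its cheapest open site.
  S1→E 16, S2→D 11, S3→D 15, S4→F 23
  shipping cost 65, fixed 18 → total 83.
Compare {A, D, F}: shipping cost 67 + fixed 18 = 85.
Compare {A, D, E, F}: shipping cost 65 + fixed 24 = 89.
Compare {B, D, E, F}: shipping cost 65 + fixed 26 = 91.
All other subsets cost ≥ 85. Minimum total cost: 83.

83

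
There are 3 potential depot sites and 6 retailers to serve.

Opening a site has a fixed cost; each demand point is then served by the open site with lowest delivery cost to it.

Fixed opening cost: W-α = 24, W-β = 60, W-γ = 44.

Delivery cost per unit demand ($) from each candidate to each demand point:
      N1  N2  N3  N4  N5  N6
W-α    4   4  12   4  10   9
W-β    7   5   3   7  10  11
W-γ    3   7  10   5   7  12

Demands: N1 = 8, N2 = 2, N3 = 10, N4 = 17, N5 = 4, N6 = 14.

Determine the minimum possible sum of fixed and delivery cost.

388

Open {W-α, W-β}: assign each demand point to its cheapest open site.
  N1→W-α 8×4=32, N2→W-α 2×4=8, N3→W-β 10×3=30, N4→W-α 17×4=68, N5→W-α 4×10=40, N6→W-α 14×9=126
  delivery cost 304, fixed 84 → total 388.
Compare {W-α, W-β, W-γ}: delivery cost 284 + fixed 128 = 412.
Compare {W-α}: delivery cost 394 + fixed 24 = 418.
Compare {W-α, W-γ}: delivery cost 354 + fixed 68 = 422.
All other subsets cost ≥ 412. Minimum total cost: 388.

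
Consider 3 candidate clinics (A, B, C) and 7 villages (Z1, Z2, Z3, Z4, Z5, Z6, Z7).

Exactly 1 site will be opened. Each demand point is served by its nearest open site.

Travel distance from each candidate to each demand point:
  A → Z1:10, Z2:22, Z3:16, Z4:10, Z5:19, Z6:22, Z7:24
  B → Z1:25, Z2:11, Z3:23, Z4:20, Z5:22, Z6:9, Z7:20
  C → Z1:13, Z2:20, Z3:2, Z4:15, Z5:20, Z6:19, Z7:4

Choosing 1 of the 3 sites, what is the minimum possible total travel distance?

Open {C}.
  Z1→C 13, Z2→C 20, Z3→C 2, Z4→C 15, Z5→C 20, Z6→C 19, Z7→C 4  ⇒ total 93.
Compare {A}: total 123.
Compare {B}: total 130.

93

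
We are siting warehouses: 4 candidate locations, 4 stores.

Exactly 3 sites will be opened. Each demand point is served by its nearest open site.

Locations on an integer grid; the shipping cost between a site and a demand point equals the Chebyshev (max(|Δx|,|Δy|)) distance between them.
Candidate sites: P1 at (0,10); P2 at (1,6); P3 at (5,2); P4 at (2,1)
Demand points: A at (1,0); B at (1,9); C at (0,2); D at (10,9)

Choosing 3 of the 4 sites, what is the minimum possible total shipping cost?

11

Open {P1, P3, P4}.
  A→P4 1, B→P1 1, C→P4 2, D→P3 7  ⇒ total 11.
Compare {P1, P2, P4}: total 12.
Compare {P2, P3, P4}: total 13.
No size-3 selection does better; minimum is 11.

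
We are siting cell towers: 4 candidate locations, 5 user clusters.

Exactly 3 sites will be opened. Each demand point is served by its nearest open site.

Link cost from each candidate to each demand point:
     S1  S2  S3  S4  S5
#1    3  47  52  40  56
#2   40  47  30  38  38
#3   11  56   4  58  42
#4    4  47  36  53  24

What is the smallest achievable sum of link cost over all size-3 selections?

Open {#2, #3, #4}.
  S1→#4 4, S2→#2 47, S3→#3 4, S4→#2 38, S5→#4 24  ⇒ total 117.
Compare {#1, #3, #4}: total 118.
Compare {#1, #2, #3}: total 130.
No size-3 selection does better; minimum is 117.

117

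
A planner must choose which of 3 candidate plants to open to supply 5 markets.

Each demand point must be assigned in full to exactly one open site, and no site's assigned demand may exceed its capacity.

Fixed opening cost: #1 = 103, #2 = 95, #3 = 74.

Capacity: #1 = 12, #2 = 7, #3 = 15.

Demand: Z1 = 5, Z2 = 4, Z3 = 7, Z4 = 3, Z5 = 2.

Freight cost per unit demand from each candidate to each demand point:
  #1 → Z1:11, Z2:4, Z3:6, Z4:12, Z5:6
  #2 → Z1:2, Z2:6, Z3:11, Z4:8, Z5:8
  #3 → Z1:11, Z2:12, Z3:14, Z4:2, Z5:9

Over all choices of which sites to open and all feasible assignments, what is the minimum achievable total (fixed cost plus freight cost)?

Open {#1, #3}; cheapest assignment that respects the capacities:
  #1 (cap 12, load 11): Z2, Z3 — cost 4×4 + 7×6 = 58
  #3 (cap 15, load 10): Z1, Z4, Z5 — cost 5×11 + 3×2 + 2×9 = 79
  Shipping 137, fixed 177 → total 314.
  Any other capacity-feasible assignment to {#1, #3} ships for at least 137.
Compare {#2, #3}: its best feasible assignment gives total 347.
Compare {#1, #2, #3}: its best feasible assignment gives total 362.
Every other set of open sites that can feasibly serve all demand totals ≥ 347 even under its best assignment. Minimum: 314.

314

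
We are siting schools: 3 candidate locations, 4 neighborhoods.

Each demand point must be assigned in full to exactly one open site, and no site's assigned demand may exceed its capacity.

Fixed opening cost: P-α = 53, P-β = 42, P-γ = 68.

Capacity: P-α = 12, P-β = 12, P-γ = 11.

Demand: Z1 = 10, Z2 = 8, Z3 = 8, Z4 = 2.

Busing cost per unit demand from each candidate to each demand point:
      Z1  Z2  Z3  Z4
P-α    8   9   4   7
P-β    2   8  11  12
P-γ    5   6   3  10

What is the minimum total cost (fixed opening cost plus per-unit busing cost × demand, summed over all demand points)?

277

Open {P-α, P-β, P-γ}; cheapest assignment that respects the capacities:
  P-α (cap 12, load 10): Z3, Z4 — cost 8×4 + 2×7 = 46
  P-β (cap 12, load 10): Z1 — cost 10×2 = 20
  P-γ (cap 11, load 8): Z2 — cost 8×6 = 48
  Shipping 114, fixed 163 → total 277.
  Any other capacity-feasible assignment to {P-α, P-β, P-γ} ships for at least 114.
Total demand is 28 and no other set of sites has combined capacity ≥ 28, so {P-α, P-β, P-γ} is the only feasible choice of open sites. Minimum: 277.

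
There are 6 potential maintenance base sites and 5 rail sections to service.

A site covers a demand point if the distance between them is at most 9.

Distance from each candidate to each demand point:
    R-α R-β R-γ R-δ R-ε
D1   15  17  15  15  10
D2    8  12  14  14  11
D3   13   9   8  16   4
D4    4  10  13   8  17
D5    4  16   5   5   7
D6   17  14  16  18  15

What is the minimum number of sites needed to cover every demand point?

Coverage sets (demand points within 9 of each site):
  D1: {}
  D2: {R-α}
  D3: {R-β, R-γ, R-ε}
  D4: {R-α, R-δ}
  D5: {R-α, R-γ, R-δ, R-ε}
  D6: {}
No single site covers all 5 demand points.
But {D3, D4} covers everything, so the minimum is 2.

2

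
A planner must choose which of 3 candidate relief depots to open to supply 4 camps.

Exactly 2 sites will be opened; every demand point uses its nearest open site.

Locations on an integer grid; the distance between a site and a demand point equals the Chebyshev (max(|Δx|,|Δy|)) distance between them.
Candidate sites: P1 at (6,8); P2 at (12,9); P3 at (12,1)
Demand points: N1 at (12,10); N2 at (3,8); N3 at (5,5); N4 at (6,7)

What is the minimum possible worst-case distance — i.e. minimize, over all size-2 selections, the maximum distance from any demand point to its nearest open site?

3

Open {P1, P2}.
  Farthest demand point is N2 at distance 3 (to P1); all others are ≤ 3.
With {P1, P3} the worst case is 6.
With {P2, P3} the worst case is 9.
No size-2 selection achieves below 3.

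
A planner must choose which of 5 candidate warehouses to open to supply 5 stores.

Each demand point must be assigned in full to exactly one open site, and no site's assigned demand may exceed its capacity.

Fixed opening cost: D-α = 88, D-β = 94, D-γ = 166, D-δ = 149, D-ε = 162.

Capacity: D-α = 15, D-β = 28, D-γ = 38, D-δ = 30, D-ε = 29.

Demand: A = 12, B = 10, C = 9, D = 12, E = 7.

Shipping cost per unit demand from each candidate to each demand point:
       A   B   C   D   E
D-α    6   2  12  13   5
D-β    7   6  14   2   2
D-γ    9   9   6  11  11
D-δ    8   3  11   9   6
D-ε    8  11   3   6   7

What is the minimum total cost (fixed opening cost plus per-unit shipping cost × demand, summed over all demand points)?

512

Open {D-β, D-ε}; cheapest assignment that respects the capacities:
  D-β (cap 28, load 22): B, D — cost 10×6 + 12×2 = 84
  D-ε (cap 29, load 28): A, C, E — cost 12×8 + 9×3 + 7×7 = 172
  Shipping 256, fixed 256 → total 512.
  Any other capacity-feasible assignment to {D-β, D-ε} ships for at least 256.
Compare {D-β, D-δ}: its best feasible assignment gives total 522.
Compare {D-α, D-β, D-ε}: its best feasible assignment gives total 525.
Every other set of open sites that can feasibly serve all demand totals ≥ 522 even under its best assignment. Minimum: 512.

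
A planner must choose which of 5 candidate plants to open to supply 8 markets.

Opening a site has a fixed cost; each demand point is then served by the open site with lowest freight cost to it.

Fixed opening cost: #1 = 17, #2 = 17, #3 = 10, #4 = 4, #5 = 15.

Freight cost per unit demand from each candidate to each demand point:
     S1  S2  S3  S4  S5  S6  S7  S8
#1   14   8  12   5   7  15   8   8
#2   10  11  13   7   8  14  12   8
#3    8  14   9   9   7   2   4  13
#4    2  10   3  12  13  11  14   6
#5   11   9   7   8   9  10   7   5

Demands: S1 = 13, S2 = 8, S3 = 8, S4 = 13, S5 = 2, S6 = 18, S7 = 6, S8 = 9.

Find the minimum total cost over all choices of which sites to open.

338

Open {#1, #3, #4}: assign each demand point to its cheapest open site.
  S1→#4 13×2=26, S2→#1 8×8=64, S3→#4 8×3=24, S4→#1 13×5=65, S5→#1 2×7=14, S6→#3 18×2=36, S7→#3 6×4=24, S8→#4 9×6=54
  freight cost 307, fixed 31 → total 338.
Compare {#1, #3, #4, #5}: freight cost 298 + fixed 46 = 344.
Compare {#1, #2, #3, #4}: freight cost 307 + fixed 48 = 355.
Compare {#1, #2, #3, #4, #5}: freight cost 298 + fixed 63 = 361.
All other subsets cost ≥ 344. Minimum total cost: 338.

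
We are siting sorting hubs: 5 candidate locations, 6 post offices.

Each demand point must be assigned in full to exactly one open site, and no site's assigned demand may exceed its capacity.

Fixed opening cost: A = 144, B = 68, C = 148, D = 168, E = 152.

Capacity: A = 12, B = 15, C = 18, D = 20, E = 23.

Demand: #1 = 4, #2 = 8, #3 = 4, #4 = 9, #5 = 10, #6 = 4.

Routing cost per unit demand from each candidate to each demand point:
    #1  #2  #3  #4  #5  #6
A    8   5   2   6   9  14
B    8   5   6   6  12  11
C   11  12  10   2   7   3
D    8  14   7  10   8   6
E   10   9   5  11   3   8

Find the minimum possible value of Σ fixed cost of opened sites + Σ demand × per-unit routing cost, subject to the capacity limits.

Open {C, E}; cheapest assignment that respects the capacities:
  C (cap 18, load 17): #1, #4, #6 — cost 4×11 + 9×2 + 4×3 = 74
  E (cap 23, load 22): #2, #3, #5 — cost 8×9 + 4×5 + 10×3 = 122
  Shipping 196, fixed 300 → total 496.
  Any other capacity-feasible assignment to {C, E} ships for at least 196.
Compare {B, C, E}: its best feasible assignment gives total 520.
Compare {A, B, E}: its best feasible assignment gives total 560.
Every other set of open sites that can feasibly serve all demand totals ≥ 520 even under its best assignment. Minimum: 496.

496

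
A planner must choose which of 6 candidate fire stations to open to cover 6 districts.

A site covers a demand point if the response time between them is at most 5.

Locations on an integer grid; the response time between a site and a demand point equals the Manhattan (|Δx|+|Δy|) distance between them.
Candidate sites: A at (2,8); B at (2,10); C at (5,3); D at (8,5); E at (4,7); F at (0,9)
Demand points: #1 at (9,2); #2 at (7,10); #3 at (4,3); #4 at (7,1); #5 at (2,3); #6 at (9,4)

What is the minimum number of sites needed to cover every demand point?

Coverage sets (demand points within 5 of each site):
  A: {#5}
  B: {#2}
  C: {#1, #3, #4, #5, #6}
  D: {#1, #4, #6}
  E: {#3}
  F: {}
No single site covers all 6 demand points.
But {B, C} covers everything, so the minimum is 2.

2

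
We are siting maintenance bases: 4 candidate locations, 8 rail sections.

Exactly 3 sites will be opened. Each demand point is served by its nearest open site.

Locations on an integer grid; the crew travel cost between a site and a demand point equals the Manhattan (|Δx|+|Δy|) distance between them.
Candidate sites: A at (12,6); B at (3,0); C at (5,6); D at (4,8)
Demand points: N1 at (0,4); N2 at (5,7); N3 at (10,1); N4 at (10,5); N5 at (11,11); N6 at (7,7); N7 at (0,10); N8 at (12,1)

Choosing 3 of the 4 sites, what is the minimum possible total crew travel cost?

Open {A, C, D}.
  N1→C 7, N2→C 1, N3→A 7, N4→A 3, N5→A 6, N6→C 3, N7→D 6, N8→A 5  ⇒ total 38.
Compare {A, B, D}: total 40.
Compare {A, B, C}: total 41.
No size-3 selection does better; minimum is 38.

38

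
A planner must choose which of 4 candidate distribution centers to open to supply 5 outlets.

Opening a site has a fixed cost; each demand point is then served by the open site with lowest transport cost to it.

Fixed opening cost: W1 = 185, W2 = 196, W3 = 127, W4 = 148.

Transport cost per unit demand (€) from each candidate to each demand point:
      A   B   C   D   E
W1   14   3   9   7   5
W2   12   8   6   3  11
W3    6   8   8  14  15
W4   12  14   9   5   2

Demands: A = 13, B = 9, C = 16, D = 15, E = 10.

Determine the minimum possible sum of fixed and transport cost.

Open {W3, W4}: assign each demand point to its cheapest open site.
  A→W3 13×6=78, B→W3 9×8=72, C→W3 16×8=128, D→W4 15×5=75, E→W4 10×2=20
  transport cost 373, fixed 275 → total 648.
Compare {W4}: transport cost 521 + fixed 148 = 669.
Compare {W2}: transport cost 479 + fixed 196 = 675.
Compare {W1}: transport cost 508 + fixed 185 = 693.
All other subsets cost ≥ 669. Minimum total cost: 648.

648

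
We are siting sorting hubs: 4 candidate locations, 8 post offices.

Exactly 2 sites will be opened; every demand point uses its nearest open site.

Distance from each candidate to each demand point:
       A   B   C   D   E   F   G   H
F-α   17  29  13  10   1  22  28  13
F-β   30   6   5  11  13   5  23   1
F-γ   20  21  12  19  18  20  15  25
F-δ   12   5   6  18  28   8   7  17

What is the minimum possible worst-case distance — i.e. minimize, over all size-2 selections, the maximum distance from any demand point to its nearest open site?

13

Open {F-α, F-δ}.
  Farthest demand point is H at distance 13 (to F-α); all others are ≤ 13.
With {F-β, F-δ} the worst case is 13.
With {F-γ, F-δ} the worst case is 18.
No size-2 selection achieves below 13.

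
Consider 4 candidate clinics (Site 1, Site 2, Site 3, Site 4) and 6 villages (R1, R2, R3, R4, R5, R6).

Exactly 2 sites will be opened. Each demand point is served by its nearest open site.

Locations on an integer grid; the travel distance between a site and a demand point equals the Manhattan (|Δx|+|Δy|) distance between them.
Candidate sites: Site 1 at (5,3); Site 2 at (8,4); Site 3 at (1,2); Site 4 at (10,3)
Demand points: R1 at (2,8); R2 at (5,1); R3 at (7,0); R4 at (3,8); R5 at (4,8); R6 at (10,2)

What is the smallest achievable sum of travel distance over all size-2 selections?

29

Open {Site 1, Site 4}.
  R1→Site 1 8, R2→Site 1 2, R3→Site 1 5, R4→Site 1 7, R5→Site 1 6, R6→Site 4 1  ⇒ total 29.
Compare {Site 1, Site 2}: total 32.
Compare {Site 1, Site 3}: total 33.
No size-2 selection does better; minimum is 29.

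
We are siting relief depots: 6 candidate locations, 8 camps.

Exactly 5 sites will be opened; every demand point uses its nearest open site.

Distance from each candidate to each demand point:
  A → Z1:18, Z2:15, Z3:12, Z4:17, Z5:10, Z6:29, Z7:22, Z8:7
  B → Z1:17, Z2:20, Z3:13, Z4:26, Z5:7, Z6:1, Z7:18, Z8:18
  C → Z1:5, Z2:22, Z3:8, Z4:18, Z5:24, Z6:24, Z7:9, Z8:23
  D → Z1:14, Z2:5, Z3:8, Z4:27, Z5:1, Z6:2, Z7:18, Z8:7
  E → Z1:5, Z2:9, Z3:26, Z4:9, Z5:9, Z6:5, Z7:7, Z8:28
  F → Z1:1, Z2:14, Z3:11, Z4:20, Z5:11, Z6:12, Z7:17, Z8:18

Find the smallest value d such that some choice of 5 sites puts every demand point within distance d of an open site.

Open {A, B, C, D, E}.
  Farthest demand point is Z4 at distance 9 (to E); all others are ≤ 9.
With {A, B, C, E, F} the worst case is 9.
With {A, B, D, E, F} the worst case is 9.
No size-5 selection achieves below 9.

9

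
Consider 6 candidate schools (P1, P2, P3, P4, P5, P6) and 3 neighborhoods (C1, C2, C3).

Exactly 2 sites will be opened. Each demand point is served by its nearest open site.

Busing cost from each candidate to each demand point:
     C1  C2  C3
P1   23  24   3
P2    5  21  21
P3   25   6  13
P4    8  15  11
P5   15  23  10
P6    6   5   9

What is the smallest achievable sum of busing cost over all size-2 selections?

Open {P1, P6}.
  C1→P6 6, C2→P6 5, C3→P1 3  ⇒ total 14.
Compare {P2, P6}: total 19.
Compare {P3, P6}: total 20.
No size-2 selection does better; minimum is 14.

14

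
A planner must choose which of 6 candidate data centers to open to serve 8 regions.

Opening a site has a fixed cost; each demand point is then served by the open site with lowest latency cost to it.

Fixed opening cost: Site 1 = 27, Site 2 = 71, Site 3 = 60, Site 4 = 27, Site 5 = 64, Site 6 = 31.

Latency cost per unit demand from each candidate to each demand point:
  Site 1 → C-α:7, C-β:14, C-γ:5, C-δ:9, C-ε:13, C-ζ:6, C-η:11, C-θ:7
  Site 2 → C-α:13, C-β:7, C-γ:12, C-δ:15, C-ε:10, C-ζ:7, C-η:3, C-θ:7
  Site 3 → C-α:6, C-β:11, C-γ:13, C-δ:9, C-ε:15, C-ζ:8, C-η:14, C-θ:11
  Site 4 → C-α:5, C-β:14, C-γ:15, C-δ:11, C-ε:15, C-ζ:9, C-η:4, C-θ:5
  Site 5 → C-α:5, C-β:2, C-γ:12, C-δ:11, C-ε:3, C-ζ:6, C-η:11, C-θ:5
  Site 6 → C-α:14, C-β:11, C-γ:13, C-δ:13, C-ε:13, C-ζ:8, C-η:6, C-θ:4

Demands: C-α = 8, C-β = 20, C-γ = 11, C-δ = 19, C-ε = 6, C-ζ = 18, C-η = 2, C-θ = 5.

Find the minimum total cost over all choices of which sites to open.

570

Open {Site 1, Site 5}: assign each demand point to its cheapest open site.
  C-α→Site 5 8×5=40, C-β→Site 5 20×2=40, C-γ→Site 1 11×5=55, C-δ→Site 1 19×9=171, C-ε→Site 5 6×3=18, C-ζ→Site 1 18×6=108, C-η→Site 1 2×11=22, C-θ→Site 5 5×5=25
  latency cost 479, fixed 91 → total 570.
Compare {Site 1, Site 4, Site 5}: latency cost 465 + fixed 118 = 583.
Compare {Site 1, Site 5, Site 6}: latency cost 464 + fixed 122 = 586.
Compare {Site 1, Site 4, Site 5, Site 6}: latency cost 460 + fixed 149 = 609.
All other subsets cost ≥ 583. Minimum total cost: 570.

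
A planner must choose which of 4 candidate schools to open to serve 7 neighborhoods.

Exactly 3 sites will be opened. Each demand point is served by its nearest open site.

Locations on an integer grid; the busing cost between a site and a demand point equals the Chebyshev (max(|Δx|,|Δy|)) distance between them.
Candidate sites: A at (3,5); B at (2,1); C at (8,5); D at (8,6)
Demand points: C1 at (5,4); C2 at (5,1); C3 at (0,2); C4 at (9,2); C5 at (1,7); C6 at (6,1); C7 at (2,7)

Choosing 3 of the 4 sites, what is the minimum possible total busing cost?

18

Open {A, B, C}.
  C1→A 2, C2→B 3, C3→B 2, C4→C 3, C5→A 2, C6→A 4, C7→A 2  ⇒ total 18.
Compare {A, B, D}: total 19.
Compare {A, C, D}: total 20.
No size-3 selection does better; minimum is 18.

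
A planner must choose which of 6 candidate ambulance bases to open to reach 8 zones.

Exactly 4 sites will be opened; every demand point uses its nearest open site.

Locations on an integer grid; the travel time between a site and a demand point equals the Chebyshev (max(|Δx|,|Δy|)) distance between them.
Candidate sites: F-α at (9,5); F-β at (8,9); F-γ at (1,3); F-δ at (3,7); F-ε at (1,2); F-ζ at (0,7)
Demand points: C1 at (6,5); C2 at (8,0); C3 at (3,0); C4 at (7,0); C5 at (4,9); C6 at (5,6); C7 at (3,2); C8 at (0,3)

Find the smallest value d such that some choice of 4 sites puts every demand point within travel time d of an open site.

Open {F-α, F-β, F-γ, F-δ}.
  Farthest demand point is C2 at travel time 5 (to F-α); all others are ≤ 5.
With {F-α, F-β, F-γ, F-ε} the worst case is 5.
With {F-α, F-β, F-γ, F-ζ} the worst case is 5.
No size-4 selection achieves below 5.

5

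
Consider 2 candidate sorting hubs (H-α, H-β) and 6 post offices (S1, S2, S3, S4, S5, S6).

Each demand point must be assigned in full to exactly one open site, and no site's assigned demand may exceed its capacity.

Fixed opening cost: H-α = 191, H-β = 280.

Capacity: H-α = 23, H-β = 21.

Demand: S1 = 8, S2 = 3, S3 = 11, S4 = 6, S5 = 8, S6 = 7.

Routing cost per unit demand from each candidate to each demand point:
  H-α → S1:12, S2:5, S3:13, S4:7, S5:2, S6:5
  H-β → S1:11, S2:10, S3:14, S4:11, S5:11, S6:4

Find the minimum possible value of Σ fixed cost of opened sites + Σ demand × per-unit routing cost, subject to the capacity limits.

827

Open {H-α, H-β}; cheapest assignment that respects the capacities:
  H-α (cap 23, load 22): S2, S3, S5 — cost 3×5 + 11×13 + 8×2 = 174
  H-β (cap 21, load 21): S1, S4, S6 — cost 8×11 + 6×11 + 7×4 = 182
  Shipping 356, fixed 471 → total 827.
  Any other capacity-feasible assignment to {H-α, H-β} ships for at least 356.
Total demand is 43 and no other set of sites has combined capacity ≥ 43, so {H-α, H-β} is the only feasible choice of open sites. Minimum: 827.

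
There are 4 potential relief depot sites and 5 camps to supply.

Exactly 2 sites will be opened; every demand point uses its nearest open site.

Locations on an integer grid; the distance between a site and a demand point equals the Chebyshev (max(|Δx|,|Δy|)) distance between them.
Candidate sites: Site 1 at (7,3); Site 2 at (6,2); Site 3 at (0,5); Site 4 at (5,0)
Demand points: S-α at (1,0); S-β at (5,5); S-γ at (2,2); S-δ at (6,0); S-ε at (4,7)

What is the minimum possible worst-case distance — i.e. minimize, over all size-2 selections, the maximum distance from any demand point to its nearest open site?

4

Open {Site 1, Site 4}.
  Farthest demand point is S-α at distance 4 (to Site 4); all others are ≤ 4.
With {Site 1, Site 2} the worst case is 5.
With {Site 1, Site 3} the worst case is 5.
No size-2 selection achieves below 4.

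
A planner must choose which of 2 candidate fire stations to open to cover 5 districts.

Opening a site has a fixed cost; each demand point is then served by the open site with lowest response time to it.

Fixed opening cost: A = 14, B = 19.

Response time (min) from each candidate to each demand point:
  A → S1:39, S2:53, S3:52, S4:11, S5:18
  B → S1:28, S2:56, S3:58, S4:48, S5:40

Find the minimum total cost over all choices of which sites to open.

Open {A}: assign each demand point to its cheapest open site.
  S1→A 39, S2→A 53, S3→A 52, S4→A 11, S5→A 18
  response time 173, fixed 14 → total 187.
Compare {A, B}: response time 162 + fixed 33 = 195.
Compare {B}: response time 230 + fixed 19 = 249.

187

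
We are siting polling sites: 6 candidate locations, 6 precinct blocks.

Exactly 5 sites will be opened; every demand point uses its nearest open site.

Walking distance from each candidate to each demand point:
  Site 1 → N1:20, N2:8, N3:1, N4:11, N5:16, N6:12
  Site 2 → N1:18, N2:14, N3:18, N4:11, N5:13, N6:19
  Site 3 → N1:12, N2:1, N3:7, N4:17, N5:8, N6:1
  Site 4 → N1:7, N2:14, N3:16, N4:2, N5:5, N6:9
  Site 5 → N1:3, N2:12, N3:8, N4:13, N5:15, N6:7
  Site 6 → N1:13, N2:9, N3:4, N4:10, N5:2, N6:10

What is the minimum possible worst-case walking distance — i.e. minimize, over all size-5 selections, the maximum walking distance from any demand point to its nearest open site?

3

Open {Site 1, Site 3, Site 4, Site 5, Site 6}.
  Farthest demand point is N1 at walking distance 3 (to Site 5); all others are ≤ 3.
With {Site 2, Site 3, Site 4, Site 5, Site 6} the worst case is 4.
With {Site 1, Site 2, Site 3, Site 4, Site 5} the worst case is 5.
No size-5 selection achieves below 3.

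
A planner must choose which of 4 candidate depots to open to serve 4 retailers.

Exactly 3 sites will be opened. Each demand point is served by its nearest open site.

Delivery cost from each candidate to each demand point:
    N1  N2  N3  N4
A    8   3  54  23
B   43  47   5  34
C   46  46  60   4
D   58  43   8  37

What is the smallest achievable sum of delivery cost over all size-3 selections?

20

Open {A, B, C}.
  N1→A 8, N2→A 3, N3→B 5, N4→C 4  ⇒ total 20.
Compare {A, C, D}: total 23.
Compare {A, B, D}: total 39.
No size-3 selection does better; minimum is 20.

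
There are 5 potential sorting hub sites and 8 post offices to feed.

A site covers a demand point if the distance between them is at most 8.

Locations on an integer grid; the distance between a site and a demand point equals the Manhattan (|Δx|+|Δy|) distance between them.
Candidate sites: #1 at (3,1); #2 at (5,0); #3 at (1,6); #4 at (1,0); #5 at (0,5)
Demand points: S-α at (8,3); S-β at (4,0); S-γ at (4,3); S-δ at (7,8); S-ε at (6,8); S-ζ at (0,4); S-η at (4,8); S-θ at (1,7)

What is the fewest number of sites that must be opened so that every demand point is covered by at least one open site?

2

Coverage sets (demand points within 8 of each site):
  #1: {S-α, S-β, S-γ, S-ζ, S-η, S-θ}
  #2: {S-α, S-β, S-γ}
  #3: {S-γ, S-δ, S-ε, S-ζ, S-η, S-θ}
  #4: {S-β, S-γ, S-ζ, S-θ}
  #5: {S-γ, S-ζ, S-η, S-θ}
No single site covers all 8 demand points.
But {#1, #3} covers everything, so the minimum is 2.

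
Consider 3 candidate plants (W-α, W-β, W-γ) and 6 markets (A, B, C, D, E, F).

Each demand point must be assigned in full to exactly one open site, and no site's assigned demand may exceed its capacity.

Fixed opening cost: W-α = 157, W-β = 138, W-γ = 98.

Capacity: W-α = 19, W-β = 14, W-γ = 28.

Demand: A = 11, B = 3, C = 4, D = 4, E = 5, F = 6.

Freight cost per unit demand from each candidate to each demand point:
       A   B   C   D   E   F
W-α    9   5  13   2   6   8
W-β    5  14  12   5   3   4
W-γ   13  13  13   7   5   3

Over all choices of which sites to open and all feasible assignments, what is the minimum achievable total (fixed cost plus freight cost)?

453

Open {W-β, W-γ}; cheapest assignment that respects the capacities:
  W-β (cap 14, load 11): A — cost 11×5 = 55
  W-γ (cap 28, load 22): B, C, D, E, F — cost 3×13 + 4×13 + 4×7 + 5×5 + 6×3 = 162
  Shipping 217, fixed 236 → total 453.
  Any other capacity-feasible assignment to {W-β, W-γ} ships for at least 217.
Compare {W-α, W-γ}: its best feasible assignment gives total 472.
Compare {W-α, W-β}: its best feasible assignment gives total 530.
Every other set of open sites that can feasibly serve all demand totals ≥ 472 even under its best assignment. Minimum: 453.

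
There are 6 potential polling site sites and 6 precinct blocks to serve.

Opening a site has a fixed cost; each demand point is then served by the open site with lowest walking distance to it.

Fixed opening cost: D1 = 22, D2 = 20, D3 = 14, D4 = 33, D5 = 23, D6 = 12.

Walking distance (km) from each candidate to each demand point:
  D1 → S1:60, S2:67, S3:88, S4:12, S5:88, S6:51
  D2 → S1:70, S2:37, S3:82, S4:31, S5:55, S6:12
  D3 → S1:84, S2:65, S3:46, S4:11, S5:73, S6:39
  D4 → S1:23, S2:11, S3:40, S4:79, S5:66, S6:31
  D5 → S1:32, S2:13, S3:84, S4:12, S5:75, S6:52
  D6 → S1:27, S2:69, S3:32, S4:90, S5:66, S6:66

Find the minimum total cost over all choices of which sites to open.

Open {D2, D5, D6}: assign each demand point to its cheapest open site.
  S1→D6 27, S2→D5 13, S3→D6 32, S4→D5 12, S5→D2 55, S6→D2 12
  walking distance 151, fixed 55 → total 206.
Compare {D2, D3, D4}: walking distance 152 + fixed 67 = 219.
Compare {D2, D3, D5, D6}: walking distance 150 + fixed 69 = 219.
Compare {D2, D3, D6}: walking distance 174 + fixed 46 = 220.
All other subsets cost ≥ 219. Minimum total cost: 206.

206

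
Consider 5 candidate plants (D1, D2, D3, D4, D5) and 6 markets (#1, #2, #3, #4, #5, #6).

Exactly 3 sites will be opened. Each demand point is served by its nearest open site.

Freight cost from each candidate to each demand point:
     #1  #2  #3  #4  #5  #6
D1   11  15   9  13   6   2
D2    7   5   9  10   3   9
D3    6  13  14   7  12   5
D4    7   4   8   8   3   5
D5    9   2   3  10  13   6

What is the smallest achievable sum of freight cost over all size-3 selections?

25

Open {D1, D4, D5}.
  #1→D4 7, #2→D5 2, #3→D5 3, #4→D4 8, #5→D4 3, #6→D1 2  ⇒ total 25.
Compare {D1, D3, D5}: total 26.
Compare {D2, D3, D5}: total 26.
No size-3 selection does better; minimum is 25.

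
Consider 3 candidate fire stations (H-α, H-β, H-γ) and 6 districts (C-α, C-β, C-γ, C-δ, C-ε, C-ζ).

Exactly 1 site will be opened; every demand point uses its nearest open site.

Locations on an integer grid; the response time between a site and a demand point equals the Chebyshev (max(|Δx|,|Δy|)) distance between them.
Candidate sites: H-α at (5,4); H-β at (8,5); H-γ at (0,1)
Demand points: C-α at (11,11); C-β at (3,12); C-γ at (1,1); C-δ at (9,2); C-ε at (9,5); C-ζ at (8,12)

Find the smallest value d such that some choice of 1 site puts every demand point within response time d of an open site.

7

Open {H-β}.
  Farthest demand point is C-β at response time 7 (to H-β); all others are ≤ 7.
With {H-α} the worst case is 8.
With {H-γ} the worst case is 11.
No size-1 selection achieves below 7.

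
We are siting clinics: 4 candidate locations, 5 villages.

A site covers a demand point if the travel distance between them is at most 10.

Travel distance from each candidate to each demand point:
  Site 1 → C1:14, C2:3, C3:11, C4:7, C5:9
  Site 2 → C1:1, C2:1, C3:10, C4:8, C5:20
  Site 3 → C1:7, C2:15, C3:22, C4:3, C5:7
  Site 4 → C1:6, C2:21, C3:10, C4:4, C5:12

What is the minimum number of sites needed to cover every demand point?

Coverage sets (demand points within 10 of each site):
  Site 1: {C2, C4, C5}
  Site 2: {C1, C2, C3, C4}
  Site 3: {C1, C4, C5}
  Site 4: {C1, C3, C4}
No single site covers all 5 demand points.
But {Site 1, Site 2} covers everything, so the minimum is 2.

2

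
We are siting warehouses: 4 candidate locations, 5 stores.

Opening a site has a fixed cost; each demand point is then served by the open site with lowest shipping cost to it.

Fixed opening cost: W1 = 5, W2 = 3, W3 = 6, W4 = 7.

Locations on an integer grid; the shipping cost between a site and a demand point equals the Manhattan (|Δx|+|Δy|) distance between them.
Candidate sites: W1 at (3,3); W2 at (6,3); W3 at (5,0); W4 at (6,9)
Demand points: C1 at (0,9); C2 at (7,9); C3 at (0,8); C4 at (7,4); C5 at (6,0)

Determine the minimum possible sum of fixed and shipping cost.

Open {W2, W4}: assign each demand point to its cheapest open site.
  C1→W4 6, C2→W4 1, C3→W4 7, C4→W2 2, C5→W2 3
  shipping cost 19, fixed 10 → total 29.
Compare {W2, W3, W4}: shipping cost 17 + fixed 16 = 33.
Compare {W3, W4}: shipping cost 21 + fixed 13 = 34.
Compare {W1, W2, W4}: shipping cost 19 + fixed 15 = 34.
All other subsets cost ≥ 33. Minimum total cost: 29.

29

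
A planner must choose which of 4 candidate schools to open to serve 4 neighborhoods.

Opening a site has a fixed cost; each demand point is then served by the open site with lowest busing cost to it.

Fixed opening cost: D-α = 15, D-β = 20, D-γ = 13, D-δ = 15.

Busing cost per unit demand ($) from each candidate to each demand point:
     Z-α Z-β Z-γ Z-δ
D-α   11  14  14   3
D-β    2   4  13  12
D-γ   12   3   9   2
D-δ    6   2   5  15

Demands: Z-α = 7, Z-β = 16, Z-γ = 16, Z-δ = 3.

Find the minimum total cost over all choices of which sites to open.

Open {D-β, D-γ, D-δ}: assign each demand point to its cheapest open site.
  Z-α→D-β 7×2=14, Z-β→D-δ 16×2=32, Z-γ→D-δ 16×5=80, Z-δ→D-γ 3×2=6
  busing cost 132, fixed 48 → total 180.
Compare {D-α, D-β, D-δ}: busing cost 135 + fixed 50 = 185.
Compare {D-γ, D-δ}: busing cost 160 + fixed 28 = 188.
Compare {D-α, D-δ}: busing cost 163 + fixed 30 = 193.
All other subsets cost ≥ 185. Minimum total cost: 180.

180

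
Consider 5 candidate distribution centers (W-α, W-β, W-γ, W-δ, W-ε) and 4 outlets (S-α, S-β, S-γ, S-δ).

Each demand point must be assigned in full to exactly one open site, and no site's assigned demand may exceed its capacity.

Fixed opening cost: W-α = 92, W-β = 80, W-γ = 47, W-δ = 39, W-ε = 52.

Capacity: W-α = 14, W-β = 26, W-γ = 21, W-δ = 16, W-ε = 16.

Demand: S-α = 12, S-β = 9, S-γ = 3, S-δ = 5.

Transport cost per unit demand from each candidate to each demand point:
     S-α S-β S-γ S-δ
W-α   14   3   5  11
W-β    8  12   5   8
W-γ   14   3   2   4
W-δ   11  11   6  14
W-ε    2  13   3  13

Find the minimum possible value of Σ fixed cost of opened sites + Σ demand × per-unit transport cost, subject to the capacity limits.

Open {W-γ, W-ε}; cheapest assignment that respects the capacities:
  W-γ (cap 21, load 17): S-β, S-γ, S-δ — cost 9×3 + 3×2 + 5×4 = 53
  W-ε (cap 16, load 12): S-α — cost 12×2 = 24
  Shipping 77, fixed 99 → total 176.
  Any other capacity-feasible assignment to {W-γ, W-ε} ships for at least 77.
Compare {W-γ, W-δ, W-ε}: its best feasible assignment gives total 215.
Compare {W-β, W-γ, W-ε}: its best feasible assignment gives total 256.
Every other set of open sites that can feasibly serve all demand totals ≥ 215 even under its best assignment. Minimum: 176.

176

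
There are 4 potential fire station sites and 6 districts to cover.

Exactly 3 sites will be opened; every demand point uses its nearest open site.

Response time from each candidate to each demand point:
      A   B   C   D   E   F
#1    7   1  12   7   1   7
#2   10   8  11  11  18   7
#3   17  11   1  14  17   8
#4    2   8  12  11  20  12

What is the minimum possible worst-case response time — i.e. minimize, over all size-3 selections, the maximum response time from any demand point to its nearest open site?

Open {#1, #2, #3}.
  Farthest demand point is A at response time 7 (to #1); all others are ≤ 7.
With {#1, #3, #4} the worst case is 7.
With {#1, #2, #4} the worst case is 11.
No size-3 selection achieves below 7.

7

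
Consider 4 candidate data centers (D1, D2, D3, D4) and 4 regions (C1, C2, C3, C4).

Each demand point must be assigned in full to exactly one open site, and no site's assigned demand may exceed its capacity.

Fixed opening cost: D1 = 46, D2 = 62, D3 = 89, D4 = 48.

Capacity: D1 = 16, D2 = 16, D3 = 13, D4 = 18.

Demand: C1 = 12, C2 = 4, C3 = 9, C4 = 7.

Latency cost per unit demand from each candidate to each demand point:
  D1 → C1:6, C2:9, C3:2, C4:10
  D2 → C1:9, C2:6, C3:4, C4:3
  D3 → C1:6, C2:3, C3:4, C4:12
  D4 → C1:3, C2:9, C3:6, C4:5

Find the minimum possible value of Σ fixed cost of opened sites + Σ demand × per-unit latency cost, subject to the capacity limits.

239

Open {D2, D4}; cheapest assignment that respects the capacities:
  D2 (cap 16, load 16): C3, C4 — cost 9×4 + 7×3 = 57
  D4 (cap 18, load 16): C1, C2 — cost 12×3 + 4×9 = 72
  Shipping 129, fixed 110 → total 239.
  Any other capacity-feasible assignment to {D2, D4} ships for at least 129.
Compare {D1, D4}: its best feasible assignment gives total 254.
Compare {D1, D2, D4}: its best feasible assignment gives total 255.
Every other set of open sites that can feasibly serve all demand totals ≥ 254 even under its best assignment. Minimum: 239.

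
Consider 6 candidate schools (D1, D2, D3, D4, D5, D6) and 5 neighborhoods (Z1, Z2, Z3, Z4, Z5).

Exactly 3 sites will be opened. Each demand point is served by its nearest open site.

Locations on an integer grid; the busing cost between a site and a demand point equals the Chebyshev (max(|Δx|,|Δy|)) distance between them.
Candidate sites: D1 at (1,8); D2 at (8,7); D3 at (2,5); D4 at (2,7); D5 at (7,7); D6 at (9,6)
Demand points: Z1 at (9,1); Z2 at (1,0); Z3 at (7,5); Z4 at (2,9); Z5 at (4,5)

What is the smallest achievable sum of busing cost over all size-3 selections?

Open {D1, D3, D6}.
  Z1→D6 5, Z2→D3 5, Z3→D6 2, Z4→D1 1, Z5→D3 2  ⇒ total 15.
Compare {D1, D2, D3}: total 16.
Compare {D1, D3, D5}: total 16.
No size-3 selection does better; minimum is 15.

15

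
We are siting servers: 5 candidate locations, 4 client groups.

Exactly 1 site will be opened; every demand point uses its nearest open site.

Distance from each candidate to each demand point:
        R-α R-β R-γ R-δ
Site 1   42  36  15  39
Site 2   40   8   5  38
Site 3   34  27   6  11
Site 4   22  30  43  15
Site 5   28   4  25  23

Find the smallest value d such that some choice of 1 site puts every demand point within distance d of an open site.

Open {Site 5}.
  Farthest demand point is R-α at distance 28 (to Site 5); all others are ≤ 28.
With {Site 3} the worst case is 34.
With {Site 2} the worst case is 40.
No size-1 selection achieves below 28.

28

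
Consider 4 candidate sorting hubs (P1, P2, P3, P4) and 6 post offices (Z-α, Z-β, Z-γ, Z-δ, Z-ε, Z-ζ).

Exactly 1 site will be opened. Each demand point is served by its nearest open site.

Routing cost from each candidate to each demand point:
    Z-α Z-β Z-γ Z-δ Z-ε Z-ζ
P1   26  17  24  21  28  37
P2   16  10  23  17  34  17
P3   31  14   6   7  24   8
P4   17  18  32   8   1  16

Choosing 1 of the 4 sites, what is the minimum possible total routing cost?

Open {P3}.
  Z-α→P3 31, Z-β→P3 14, Z-γ→P3 6, Z-δ→P3 7, Z-ε→P3 24, Z-ζ→P3 8  ⇒ total 90.
Compare {P4}: total 92.
Compare {P2}: total 117.
No size-1 selection does better; minimum is 90.

90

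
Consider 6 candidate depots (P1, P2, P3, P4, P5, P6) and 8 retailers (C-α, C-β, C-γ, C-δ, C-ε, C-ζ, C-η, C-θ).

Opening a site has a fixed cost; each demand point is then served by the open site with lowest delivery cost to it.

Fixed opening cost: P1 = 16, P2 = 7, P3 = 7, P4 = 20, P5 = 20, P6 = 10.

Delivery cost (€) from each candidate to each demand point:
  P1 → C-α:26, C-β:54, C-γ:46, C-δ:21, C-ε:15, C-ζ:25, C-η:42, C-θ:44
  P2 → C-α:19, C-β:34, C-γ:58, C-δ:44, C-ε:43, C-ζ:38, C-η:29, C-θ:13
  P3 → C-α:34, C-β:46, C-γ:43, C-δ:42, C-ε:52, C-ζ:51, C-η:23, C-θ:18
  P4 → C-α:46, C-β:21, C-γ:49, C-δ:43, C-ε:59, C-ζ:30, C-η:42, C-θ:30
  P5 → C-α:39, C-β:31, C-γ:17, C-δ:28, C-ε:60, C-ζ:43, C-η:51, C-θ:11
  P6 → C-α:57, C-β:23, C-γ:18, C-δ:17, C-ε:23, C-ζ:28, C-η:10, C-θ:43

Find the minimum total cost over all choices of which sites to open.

Open {P2, P6}: assign each demand point to its cheapest open site.
  C-α→P2 19, C-β→P6 23, C-γ→P6 18, C-δ→P6 17, C-ε→P6 23, C-ζ→P6 28, C-η→P6 10, C-θ→P2 13
  delivery cost 151, fixed 17 → total 168.
Compare {P1, P2, P6}: delivery cost 140 + fixed 33 = 173.
Compare {P2, P3, P6}: delivery cost 151 + fixed 24 = 175.
Compare {P1, P2, P3, P6}: delivery cost 140 + fixed 40 = 180.
All other subsets cost ≥ 173. Minimum total cost: 168.

168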